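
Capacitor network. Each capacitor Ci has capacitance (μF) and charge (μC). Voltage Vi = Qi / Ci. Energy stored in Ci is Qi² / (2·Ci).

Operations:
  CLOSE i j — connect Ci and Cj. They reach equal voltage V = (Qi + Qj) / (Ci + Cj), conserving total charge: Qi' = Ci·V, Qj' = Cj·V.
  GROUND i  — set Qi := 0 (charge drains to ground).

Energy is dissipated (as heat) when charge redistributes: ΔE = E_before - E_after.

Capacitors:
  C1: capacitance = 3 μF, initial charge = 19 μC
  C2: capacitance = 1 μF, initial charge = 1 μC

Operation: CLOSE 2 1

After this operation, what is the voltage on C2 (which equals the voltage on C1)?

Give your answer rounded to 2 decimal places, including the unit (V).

Initial: C1(3μF, Q=19μC, V=6.33V), C2(1μF, Q=1μC, V=1.00V)
Op 1: CLOSE 2-1: Q_total=20.00, C_total=4.00, V=5.00; Q2=5.00, Q1=15.00; dissipated=10.667

Answer: 5.00 V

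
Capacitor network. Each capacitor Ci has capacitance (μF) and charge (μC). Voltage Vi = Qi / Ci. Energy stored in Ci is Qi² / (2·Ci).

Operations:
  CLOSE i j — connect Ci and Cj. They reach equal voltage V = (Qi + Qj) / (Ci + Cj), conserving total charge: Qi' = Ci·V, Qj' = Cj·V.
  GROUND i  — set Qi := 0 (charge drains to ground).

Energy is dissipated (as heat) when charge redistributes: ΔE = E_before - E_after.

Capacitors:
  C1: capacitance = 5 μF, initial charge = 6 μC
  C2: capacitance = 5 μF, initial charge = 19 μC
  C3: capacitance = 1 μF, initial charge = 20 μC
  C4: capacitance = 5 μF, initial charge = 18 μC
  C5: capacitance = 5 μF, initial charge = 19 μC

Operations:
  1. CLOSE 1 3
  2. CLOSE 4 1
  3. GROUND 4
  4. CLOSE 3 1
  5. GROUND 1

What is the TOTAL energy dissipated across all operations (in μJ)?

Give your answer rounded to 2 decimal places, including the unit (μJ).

Answer: 227.89 μJ

Derivation:
Initial: C1(5μF, Q=6μC, V=1.20V), C2(5μF, Q=19μC, V=3.80V), C3(1μF, Q=20μC, V=20.00V), C4(5μF, Q=18μC, V=3.60V), C5(5μF, Q=19μC, V=3.80V)
Op 1: CLOSE 1-3: Q_total=26.00, C_total=6.00, V=4.33; Q1=21.67, Q3=4.33; dissipated=147.267
Op 2: CLOSE 4-1: Q_total=39.67, C_total=10.00, V=3.97; Q4=19.83, Q1=19.83; dissipated=0.672
Op 3: GROUND 4: Q4=0; energy lost=39.336
Op 4: CLOSE 3-1: Q_total=24.17, C_total=6.00, V=4.03; Q3=4.03, Q1=20.14; dissipated=0.056
Op 5: GROUND 1: Q1=0; energy lost=40.557
Total dissipated: 227.889 μJ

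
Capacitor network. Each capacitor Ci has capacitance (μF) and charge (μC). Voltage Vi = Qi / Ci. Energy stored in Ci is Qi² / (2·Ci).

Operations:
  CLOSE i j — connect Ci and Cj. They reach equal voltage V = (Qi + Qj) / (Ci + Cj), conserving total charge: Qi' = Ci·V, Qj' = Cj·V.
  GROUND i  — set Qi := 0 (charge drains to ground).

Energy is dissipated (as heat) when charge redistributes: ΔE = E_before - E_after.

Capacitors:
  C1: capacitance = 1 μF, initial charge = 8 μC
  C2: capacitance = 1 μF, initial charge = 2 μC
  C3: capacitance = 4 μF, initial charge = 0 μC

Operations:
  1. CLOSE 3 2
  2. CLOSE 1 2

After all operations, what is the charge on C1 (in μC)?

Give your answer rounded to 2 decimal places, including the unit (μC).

Initial: C1(1μF, Q=8μC, V=8.00V), C2(1μF, Q=2μC, V=2.00V), C3(4μF, Q=0μC, V=0.00V)
Op 1: CLOSE 3-2: Q_total=2.00, C_total=5.00, V=0.40; Q3=1.60, Q2=0.40; dissipated=1.600
Op 2: CLOSE 1-2: Q_total=8.40, C_total=2.00, V=4.20; Q1=4.20, Q2=4.20; dissipated=14.440
Final charges: Q1=4.20, Q2=4.20, Q3=1.60

Answer: 4.20 μC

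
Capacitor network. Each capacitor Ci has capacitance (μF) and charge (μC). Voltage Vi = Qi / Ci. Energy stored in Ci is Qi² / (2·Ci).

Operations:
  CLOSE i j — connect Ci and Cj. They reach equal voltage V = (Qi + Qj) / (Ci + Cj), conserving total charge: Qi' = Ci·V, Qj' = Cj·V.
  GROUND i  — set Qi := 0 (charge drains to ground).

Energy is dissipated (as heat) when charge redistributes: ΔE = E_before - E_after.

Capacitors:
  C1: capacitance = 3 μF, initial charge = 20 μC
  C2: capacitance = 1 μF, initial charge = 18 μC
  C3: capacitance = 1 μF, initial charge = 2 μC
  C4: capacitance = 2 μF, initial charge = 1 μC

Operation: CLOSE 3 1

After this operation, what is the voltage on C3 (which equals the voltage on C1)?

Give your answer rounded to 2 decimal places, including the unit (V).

Initial: C1(3μF, Q=20μC, V=6.67V), C2(1μF, Q=18μC, V=18.00V), C3(1μF, Q=2μC, V=2.00V), C4(2μF, Q=1μC, V=0.50V)
Op 1: CLOSE 3-1: Q_total=22.00, C_total=4.00, V=5.50; Q3=5.50, Q1=16.50; dissipated=8.167

Answer: 5.50 V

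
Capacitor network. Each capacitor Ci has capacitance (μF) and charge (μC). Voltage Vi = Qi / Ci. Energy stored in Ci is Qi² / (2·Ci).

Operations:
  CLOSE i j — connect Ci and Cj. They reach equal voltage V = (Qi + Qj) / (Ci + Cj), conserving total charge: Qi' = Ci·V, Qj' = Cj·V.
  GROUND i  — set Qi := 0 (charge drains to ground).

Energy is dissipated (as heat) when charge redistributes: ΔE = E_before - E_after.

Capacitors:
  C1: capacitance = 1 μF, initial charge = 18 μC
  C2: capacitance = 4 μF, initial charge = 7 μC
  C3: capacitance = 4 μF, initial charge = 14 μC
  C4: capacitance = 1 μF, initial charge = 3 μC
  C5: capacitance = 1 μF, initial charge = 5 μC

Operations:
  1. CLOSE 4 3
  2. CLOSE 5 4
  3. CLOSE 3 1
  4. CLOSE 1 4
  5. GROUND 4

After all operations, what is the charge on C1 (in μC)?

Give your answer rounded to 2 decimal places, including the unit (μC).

Answer: 5.26 μC

Derivation:
Initial: C1(1μF, Q=18μC, V=18.00V), C2(4μF, Q=7μC, V=1.75V), C3(4μF, Q=14μC, V=3.50V), C4(1μF, Q=3μC, V=3.00V), C5(1μF, Q=5μC, V=5.00V)
Op 1: CLOSE 4-3: Q_total=17.00, C_total=5.00, V=3.40; Q4=3.40, Q3=13.60; dissipated=0.100
Op 2: CLOSE 5-4: Q_total=8.40, C_total=2.00, V=4.20; Q5=4.20, Q4=4.20; dissipated=0.640
Op 3: CLOSE 3-1: Q_total=31.60, C_total=5.00, V=6.32; Q3=25.28, Q1=6.32; dissipated=85.264
Op 4: CLOSE 1-4: Q_total=10.52, C_total=2.00, V=5.26; Q1=5.26, Q4=5.26; dissipated=1.124
Op 5: GROUND 4: Q4=0; energy lost=13.834
Final charges: Q1=5.26, Q2=7.00, Q3=25.28, Q4=0.00, Q5=4.20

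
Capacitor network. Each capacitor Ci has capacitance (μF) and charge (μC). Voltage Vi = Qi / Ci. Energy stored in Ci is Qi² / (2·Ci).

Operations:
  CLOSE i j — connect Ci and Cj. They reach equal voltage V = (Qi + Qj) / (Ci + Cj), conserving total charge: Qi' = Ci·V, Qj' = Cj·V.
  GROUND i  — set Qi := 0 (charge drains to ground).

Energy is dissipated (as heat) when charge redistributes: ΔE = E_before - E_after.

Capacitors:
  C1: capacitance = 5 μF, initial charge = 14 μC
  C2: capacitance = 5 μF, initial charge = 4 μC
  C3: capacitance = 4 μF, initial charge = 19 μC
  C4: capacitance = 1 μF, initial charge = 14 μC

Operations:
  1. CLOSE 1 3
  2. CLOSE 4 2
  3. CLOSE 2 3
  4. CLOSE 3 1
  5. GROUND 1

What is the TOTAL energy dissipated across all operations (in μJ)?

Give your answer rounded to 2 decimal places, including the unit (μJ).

Answer: 108.13 μJ

Derivation:
Initial: C1(5μF, Q=14μC, V=2.80V), C2(5μF, Q=4μC, V=0.80V), C3(4μF, Q=19μC, V=4.75V), C4(1μF, Q=14μC, V=14.00V)
Op 1: CLOSE 1-3: Q_total=33.00, C_total=9.00, V=3.67; Q1=18.33, Q3=14.67; dissipated=4.225
Op 2: CLOSE 4-2: Q_total=18.00, C_total=6.00, V=3.00; Q4=3.00, Q2=15.00; dissipated=72.600
Op 3: CLOSE 2-3: Q_total=29.67, C_total=9.00, V=3.30; Q2=16.48, Q3=13.19; dissipated=0.494
Op 4: CLOSE 3-1: Q_total=31.52, C_total=9.00, V=3.50; Q3=14.01, Q1=17.51; dissipated=0.152
Op 5: GROUND 1: Q1=0; energy lost=30.661
Total dissipated: 108.132 μJ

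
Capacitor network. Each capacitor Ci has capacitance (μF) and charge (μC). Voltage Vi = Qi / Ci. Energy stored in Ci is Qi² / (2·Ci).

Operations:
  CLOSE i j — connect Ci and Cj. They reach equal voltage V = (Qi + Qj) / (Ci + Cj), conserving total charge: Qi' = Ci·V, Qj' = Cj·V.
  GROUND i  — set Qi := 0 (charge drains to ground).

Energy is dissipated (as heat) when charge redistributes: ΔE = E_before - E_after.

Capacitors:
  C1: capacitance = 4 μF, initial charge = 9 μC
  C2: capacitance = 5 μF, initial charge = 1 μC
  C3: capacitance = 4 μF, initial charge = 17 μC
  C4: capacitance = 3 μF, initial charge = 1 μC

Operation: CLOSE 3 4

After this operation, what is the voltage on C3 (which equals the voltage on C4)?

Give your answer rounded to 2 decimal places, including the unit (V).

Answer: 2.57 V

Derivation:
Initial: C1(4μF, Q=9μC, V=2.25V), C2(5μF, Q=1μC, V=0.20V), C3(4μF, Q=17μC, V=4.25V), C4(3μF, Q=1μC, V=0.33V)
Op 1: CLOSE 3-4: Q_total=18.00, C_total=7.00, V=2.57; Q3=10.29, Q4=7.71; dissipated=13.149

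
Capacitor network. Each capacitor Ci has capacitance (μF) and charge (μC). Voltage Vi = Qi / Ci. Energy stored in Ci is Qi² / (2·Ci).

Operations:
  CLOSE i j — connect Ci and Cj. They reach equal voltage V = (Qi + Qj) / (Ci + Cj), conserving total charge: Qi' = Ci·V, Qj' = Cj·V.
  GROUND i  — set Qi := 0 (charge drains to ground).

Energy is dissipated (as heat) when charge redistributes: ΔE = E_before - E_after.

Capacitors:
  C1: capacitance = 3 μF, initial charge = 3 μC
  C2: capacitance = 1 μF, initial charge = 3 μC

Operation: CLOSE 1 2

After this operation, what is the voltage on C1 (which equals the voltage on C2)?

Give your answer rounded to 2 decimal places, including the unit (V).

Answer: 1.50 V

Derivation:
Initial: C1(3μF, Q=3μC, V=1.00V), C2(1μF, Q=3μC, V=3.00V)
Op 1: CLOSE 1-2: Q_total=6.00, C_total=4.00, V=1.50; Q1=4.50, Q2=1.50; dissipated=1.500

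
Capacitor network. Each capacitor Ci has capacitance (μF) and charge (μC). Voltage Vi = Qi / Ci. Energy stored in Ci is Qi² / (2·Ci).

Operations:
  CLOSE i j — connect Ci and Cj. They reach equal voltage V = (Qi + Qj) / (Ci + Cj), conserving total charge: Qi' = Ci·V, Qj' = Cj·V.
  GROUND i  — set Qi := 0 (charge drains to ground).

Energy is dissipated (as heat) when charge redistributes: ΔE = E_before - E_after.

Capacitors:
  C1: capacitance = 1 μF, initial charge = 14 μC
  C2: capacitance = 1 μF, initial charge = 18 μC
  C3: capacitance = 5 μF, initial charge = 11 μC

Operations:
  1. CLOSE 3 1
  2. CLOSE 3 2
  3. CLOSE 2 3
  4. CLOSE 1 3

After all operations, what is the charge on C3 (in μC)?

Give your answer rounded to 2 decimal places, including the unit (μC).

Initial: C1(1μF, Q=14μC, V=14.00V), C2(1μF, Q=18μC, V=18.00V), C3(5μF, Q=11μC, V=2.20V)
Op 1: CLOSE 3-1: Q_total=25.00, C_total=6.00, V=4.17; Q3=20.83, Q1=4.17; dissipated=58.017
Op 2: CLOSE 3-2: Q_total=38.83, C_total=6.00, V=6.47; Q3=32.36, Q2=6.47; dissipated=79.734
Op 3: CLOSE 2-3: Q_total=38.83, C_total=6.00, V=6.47; Q2=6.47, Q3=32.36; dissipated=0.000
Op 4: CLOSE 1-3: Q_total=36.53, C_total=6.00, V=6.09; Q1=6.09, Q3=30.44; dissipated=2.215
Final charges: Q1=6.09, Q2=6.47, Q3=30.44

Answer: 30.44 μC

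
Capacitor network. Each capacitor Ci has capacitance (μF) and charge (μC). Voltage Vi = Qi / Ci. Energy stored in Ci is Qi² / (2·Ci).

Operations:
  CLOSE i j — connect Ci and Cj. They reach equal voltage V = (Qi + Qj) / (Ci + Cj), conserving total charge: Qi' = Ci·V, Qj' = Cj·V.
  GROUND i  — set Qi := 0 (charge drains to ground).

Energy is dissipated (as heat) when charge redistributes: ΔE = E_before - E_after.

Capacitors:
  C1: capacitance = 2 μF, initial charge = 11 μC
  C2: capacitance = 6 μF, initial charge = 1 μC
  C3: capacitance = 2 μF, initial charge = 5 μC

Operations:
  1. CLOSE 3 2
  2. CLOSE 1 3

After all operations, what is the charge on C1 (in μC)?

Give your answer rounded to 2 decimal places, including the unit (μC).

Initial: C1(2μF, Q=11μC, V=5.50V), C2(6μF, Q=1μC, V=0.17V), C3(2μF, Q=5μC, V=2.50V)
Op 1: CLOSE 3-2: Q_total=6.00, C_total=8.00, V=0.75; Q3=1.50, Q2=4.50; dissipated=4.083
Op 2: CLOSE 1-3: Q_total=12.50, C_total=4.00, V=3.12; Q1=6.25, Q3=6.25; dissipated=11.281
Final charges: Q1=6.25, Q2=4.50, Q3=6.25

Answer: 6.25 μC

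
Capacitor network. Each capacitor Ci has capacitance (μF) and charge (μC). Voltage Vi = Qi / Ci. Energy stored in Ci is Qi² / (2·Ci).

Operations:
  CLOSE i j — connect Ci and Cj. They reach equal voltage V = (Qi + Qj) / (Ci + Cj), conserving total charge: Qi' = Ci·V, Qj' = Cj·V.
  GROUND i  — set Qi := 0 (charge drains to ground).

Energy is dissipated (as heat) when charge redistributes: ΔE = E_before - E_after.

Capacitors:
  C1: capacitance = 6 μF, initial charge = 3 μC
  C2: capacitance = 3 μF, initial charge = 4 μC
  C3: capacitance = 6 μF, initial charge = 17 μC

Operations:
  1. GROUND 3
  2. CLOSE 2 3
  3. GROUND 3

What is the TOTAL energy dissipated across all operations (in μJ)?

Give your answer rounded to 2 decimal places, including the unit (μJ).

Initial: C1(6μF, Q=3μC, V=0.50V), C2(3μF, Q=4μC, V=1.33V), C3(6μF, Q=17μC, V=2.83V)
Op 1: GROUND 3: Q3=0; energy lost=24.083
Op 2: CLOSE 2-3: Q_total=4.00, C_total=9.00, V=0.44; Q2=1.33, Q3=2.67; dissipated=1.778
Op 3: GROUND 3: Q3=0; energy lost=0.593
Total dissipated: 26.454 μJ

Answer: 26.45 μJ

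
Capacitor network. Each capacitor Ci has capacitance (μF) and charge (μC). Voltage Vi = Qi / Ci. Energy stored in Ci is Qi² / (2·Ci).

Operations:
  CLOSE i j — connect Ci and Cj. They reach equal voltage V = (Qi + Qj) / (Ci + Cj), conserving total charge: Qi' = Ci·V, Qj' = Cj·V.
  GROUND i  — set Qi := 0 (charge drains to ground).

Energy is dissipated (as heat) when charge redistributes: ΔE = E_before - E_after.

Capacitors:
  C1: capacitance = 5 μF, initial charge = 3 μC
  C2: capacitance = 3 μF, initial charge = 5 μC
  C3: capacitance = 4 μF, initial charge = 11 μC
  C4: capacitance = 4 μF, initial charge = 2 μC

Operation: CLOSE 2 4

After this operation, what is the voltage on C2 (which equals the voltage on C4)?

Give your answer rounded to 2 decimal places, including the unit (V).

Answer: 1.00 V

Derivation:
Initial: C1(5μF, Q=3μC, V=0.60V), C2(3μF, Q=5μC, V=1.67V), C3(4μF, Q=11μC, V=2.75V), C4(4μF, Q=2μC, V=0.50V)
Op 1: CLOSE 2-4: Q_total=7.00, C_total=7.00, V=1.00; Q2=3.00, Q4=4.00; dissipated=1.167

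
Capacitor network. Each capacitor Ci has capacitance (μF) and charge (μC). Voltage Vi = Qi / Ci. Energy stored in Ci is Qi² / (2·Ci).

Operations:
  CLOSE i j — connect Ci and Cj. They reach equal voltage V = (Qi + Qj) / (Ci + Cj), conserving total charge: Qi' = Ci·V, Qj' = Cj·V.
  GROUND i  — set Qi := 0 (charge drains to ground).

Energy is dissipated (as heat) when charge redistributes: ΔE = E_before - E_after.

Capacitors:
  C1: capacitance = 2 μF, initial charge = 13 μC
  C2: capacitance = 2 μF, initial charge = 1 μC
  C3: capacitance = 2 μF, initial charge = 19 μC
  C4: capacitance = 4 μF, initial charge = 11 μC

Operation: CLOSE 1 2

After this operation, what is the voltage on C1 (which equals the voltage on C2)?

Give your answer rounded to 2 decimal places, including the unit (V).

Answer: 3.50 V

Derivation:
Initial: C1(2μF, Q=13μC, V=6.50V), C2(2μF, Q=1μC, V=0.50V), C3(2μF, Q=19μC, V=9.50V), C4(4μF, Q=11μC, V=2.75V)
Op 1: CLOSE 1-2: Q_total=14.00, C_total=4.00, V=3.50; Q1=7.00, Q2=7.00; dissipated=18.000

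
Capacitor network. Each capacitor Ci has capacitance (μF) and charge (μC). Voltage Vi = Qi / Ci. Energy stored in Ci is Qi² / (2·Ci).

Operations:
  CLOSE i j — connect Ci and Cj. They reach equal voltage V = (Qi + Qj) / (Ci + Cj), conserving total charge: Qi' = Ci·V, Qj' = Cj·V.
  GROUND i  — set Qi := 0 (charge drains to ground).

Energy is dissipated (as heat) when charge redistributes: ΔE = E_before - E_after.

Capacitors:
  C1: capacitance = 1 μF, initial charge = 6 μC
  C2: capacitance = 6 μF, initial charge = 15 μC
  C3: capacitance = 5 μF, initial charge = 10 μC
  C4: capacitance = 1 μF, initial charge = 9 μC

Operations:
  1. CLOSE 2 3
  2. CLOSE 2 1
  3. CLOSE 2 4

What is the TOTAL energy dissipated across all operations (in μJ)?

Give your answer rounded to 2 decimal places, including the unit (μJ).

Answer: 22.74 μJ

Derivation:
Initial: C1(1μF, Q=6μC, V=6.00V), C2(6μF, Q=15μC, V=2.50V), C3(5μF, Q=10μC, V=2.00V), C4(1μF, Q=9μC, V=9.00V)
Op 1: CLOSE 2-3: Q_total=25.00, C_total=11.00, V=2.27; Q2=13.64, Q3=11.36; dissipated=0.341
Op 2: CLOSE 2-1: Q_total=19.64, C_total=7.00, V=2.81; Q2=16.83, Q1=2.81; dissipated=5.954
Op 3: CLOSE 2-4: Q_total=25.83, C_total=7.00, V=3.69; Q2=22.14, Q4=3.69; dissipated=16.447
Total dissipated: 22.742 μJ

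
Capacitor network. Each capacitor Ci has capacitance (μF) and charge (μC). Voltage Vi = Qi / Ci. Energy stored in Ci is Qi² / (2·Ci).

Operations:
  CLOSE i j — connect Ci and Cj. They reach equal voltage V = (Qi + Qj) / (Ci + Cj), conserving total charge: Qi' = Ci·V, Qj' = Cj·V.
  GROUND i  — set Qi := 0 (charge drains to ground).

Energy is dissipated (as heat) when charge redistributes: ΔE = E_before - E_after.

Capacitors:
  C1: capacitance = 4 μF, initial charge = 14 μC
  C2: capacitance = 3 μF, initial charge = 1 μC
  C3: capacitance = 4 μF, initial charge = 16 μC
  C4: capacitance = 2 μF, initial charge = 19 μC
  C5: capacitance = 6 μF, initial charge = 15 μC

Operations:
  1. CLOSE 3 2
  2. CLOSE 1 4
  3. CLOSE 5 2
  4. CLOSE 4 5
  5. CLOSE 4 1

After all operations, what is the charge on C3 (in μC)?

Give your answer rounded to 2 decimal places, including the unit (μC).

Answer: 9.71 μC

Derivation:
Initial: C1(4μF, Q=14μC, V=3.50V), C2(3μF, Q=1μC, V=0.33V), C3(4μF, Q=16μC, V=4.00V), C4(2μF, Q=19μC, V=9.50V), C5(6μF, Q=15μC, V=2.50V)
Op 1: CLOSE 3-2: Q_total=17.00, C_total=7.00, V=2.43; Q3=9.71, Q2=7.29; dissipated=11.524
Op 2: CLOSE 1-4: Q_total=33.00, C_total=6.00, V=5.50; Q1=22.00, Q4=11.00; dissipated=24.000
Op 3: CLOSE 5-2: Q_total=22.29, C_total=9.00, V=2.48; Q5=14.86, Q2=7.43; dissipated=0.005
Op 4: CLOSE 4-5: Q_total=25.86, C_total=8.00, V=3.23; Q4=6.46, Q5=19.39; dissipated=6.858
Op 5: CLOSE 4-1: Q_total=28.46, C_total=6.00, V=4.74; Q4=9.49, Q1=18.98; dissipated=3.429
Final charges: Q1=18.98, Q2=7.43, Q3=9.71, Q4=9.49, Q5=19.39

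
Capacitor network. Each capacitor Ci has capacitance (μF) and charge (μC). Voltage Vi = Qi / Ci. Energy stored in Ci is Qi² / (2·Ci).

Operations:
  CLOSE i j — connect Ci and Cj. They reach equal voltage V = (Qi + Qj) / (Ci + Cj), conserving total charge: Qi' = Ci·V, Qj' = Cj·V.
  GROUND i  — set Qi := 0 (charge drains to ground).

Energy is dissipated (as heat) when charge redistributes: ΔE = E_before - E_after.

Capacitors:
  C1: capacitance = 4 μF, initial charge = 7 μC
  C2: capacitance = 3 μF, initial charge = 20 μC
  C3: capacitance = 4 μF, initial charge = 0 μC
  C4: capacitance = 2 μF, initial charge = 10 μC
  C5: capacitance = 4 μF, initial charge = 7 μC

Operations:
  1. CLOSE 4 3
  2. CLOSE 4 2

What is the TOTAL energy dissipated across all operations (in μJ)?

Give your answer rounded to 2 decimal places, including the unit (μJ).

Answer: 31.67 μJ

Derivation:
Initial: C1(4μF, Q=7μC, V=1.75V), C2(3μF, Q=20μC, V=6.67V), C3(4μF, Q=0μC, V=0.00V), C4(2μF, Q=10μC, V=5.00V), C5(4μF, Q=7μC, V=1.75V)
Op 1: CLOSE 4-3: Q_total=10.00, C_total=6.00, V=1.67; Q4=3.33, Q3=6.67; dissipated=16.667
Op 2: CLOSE 4-2: Q_total=23.33, C_total=5.00, V=4.67; Q4=9.33, Q2=14.00; dissipated=15.000
Total dissipated: 31.667 μJ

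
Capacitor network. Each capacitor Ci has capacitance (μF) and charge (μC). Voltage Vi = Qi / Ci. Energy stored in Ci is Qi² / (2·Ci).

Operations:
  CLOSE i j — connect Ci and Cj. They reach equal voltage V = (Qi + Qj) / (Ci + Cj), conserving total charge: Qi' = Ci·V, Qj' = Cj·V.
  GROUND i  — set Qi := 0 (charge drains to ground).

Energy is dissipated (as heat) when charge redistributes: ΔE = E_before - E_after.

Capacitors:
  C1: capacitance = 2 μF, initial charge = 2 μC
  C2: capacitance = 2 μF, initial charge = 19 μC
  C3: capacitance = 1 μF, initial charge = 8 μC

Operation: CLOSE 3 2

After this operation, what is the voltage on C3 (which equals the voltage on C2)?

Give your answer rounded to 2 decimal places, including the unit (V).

Initial: C1(2μF, Q=2μC, V=1.00V), C2(2μF, Q=19μC, V=9.50V), C3(1μF, Q=8μC, V=8.00V)
Op 1: CLOSE 3-2: Q_total=27.00, C_total=3.00, V=9.00; Q3=9.00, Q2=18.00; dissipated=0.750

Answer: 9.00 V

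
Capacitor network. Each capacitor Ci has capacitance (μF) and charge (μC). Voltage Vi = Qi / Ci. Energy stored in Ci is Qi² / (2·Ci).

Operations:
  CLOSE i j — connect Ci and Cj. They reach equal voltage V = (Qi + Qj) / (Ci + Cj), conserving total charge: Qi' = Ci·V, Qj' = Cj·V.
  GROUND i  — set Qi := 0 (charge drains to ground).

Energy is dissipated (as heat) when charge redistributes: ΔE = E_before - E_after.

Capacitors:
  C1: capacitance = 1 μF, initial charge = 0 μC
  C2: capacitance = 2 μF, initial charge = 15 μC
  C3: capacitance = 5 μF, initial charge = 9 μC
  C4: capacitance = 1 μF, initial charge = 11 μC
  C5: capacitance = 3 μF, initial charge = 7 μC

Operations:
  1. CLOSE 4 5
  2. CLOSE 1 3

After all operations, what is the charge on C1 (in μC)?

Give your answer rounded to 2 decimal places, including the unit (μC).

Initial: C1(1μF, Q=0μC, V=0.00V), C2(2μF, Q=15μC, V=7.50V), C3(5μF, Q=9μC, V=1.80V), C4(1μF, Q=11μC, V=11.00V), C5(3μF, Q=7μC, V=2.33V)
Op 1: CLOSE 4-5: Q_total=18.00, C_total=4.00, V=4.50; Q4=4.50, Q5=13.50; dissipated=28.167
Op 2: CLOSE 1-3: Q_total=9.00, C_total=6.00, V=1.50; Q1=1.50, Q3=7.50; dissipated=1.350
Final charges: Q1=1.50, Q2=15.00, Q3=7.50, Q4=4.50, Q5=13.50

Answer: 1.50 μC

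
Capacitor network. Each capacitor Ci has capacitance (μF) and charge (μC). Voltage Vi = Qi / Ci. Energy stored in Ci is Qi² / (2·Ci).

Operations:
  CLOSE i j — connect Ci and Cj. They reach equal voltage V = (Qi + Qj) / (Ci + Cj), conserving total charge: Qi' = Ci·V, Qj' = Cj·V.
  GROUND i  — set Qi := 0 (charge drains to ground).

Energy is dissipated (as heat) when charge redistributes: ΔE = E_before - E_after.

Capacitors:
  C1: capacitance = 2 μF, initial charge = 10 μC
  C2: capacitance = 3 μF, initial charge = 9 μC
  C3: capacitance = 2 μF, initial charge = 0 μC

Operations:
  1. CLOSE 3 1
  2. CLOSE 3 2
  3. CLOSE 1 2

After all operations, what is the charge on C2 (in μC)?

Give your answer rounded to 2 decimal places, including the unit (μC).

Answer: 8.04 μC

Derivation:
Initial: C1(2μF, Q=10μC, V=5.00V), C2(3μF, Q=9μC, V=3.00V), C3(2μF, Q=0μC, V=0.00V)
Op 1: CLOSE 3-1: Q_total=10.00, C_total=4.00, V=2.50; Q3=5.00, Q1=5.00; dissipated=12.500
Op 2: CLOSE 3-2: Q_total=14.00, C_total=5.00, V=2.80; Q3=5.60, Q2=8.40; dissipated=0.150
Op 3: CLOSE 1-2: Q_total=13.40, C_total=5.00, V=2.68; Q1=5.36, Q2=8.04; dissipated=0.054
Final charges: Q1=5.36, Q2=8.04, Q3=5.60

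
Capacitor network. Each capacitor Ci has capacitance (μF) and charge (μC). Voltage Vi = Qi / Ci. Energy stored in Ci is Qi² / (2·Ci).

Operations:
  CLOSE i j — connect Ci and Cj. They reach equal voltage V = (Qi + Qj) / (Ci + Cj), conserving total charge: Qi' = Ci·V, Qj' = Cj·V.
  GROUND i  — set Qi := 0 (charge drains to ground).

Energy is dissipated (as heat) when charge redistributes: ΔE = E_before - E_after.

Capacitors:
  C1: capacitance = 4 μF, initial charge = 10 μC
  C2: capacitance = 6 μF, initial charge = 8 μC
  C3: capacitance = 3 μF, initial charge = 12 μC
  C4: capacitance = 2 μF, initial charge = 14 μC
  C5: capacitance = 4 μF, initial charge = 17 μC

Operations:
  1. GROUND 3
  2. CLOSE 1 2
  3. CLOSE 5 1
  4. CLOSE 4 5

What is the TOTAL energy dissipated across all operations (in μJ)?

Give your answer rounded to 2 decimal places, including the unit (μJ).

Initial: C1(4μF, Q=10μC, V=2.50V), C2(6μF, Q=8μC, V=1.33V), C3(3μF, Q=12μC, V=4.00V), C4(2μF, Q=14μC, V=7.00V), C5(4μF, Q=17μC, V=4.25V)
Op 1: GROUND 3: Q3=0; energy lost=24.000
Op 2: CLOSE 1-2: Q_total=18.00, C_total=10.00, V=1.80; Q1=7.20, Q2=10.80; dissipated=1.633
Op 3: CLOSE 5-1: Q_total=24.20, C_total=8.00, V=3.02; Q5=12.10, Q1=12.10; dissipated=6.003
Op 4: CLOSE 4-5: Q_total=26.10, C_total=6.00, V=4.35; Q4=8.70, Q5=17.40; dissipated=10.534
Total dissipated: 42.170 μJ

Answer: 42.17 μJ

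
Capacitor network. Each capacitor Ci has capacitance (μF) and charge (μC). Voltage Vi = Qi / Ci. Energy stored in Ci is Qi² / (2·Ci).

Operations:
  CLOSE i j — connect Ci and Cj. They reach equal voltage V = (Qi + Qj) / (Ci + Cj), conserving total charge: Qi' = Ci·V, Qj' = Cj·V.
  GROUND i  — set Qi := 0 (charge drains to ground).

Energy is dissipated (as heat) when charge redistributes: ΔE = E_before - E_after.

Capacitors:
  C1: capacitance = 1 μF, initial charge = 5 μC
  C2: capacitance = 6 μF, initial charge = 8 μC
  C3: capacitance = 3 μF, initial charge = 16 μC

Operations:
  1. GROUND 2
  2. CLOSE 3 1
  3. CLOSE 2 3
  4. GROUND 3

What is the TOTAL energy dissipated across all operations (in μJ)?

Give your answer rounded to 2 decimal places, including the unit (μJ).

Answer: 37.53 μJ

Derivation:
Initial: C1(1μF, Q=5μC, V=5.00V), C2(6μF, Q=8μC, V=1.33V), C3(3μF, Q=16μC, V=5.33V)
Op 1: GROUND 2: Q2=0; energy lost=5.333
Op 2: CLOSE 3-1: Q_total=21.00, C_total=4.00, V=5.25; Q3=15.75, Q1=5.25; dissipated=0.042
Op 3: CLOSE 2-3: Q_total=15.75, C_total=9.00, V=1.75; Q2=10.50, Q3=5.25; dissipated=27.562
Op 4: GROUND 3: Q3=0; energy lost=4.594
Total dissipated: 37.531 μJ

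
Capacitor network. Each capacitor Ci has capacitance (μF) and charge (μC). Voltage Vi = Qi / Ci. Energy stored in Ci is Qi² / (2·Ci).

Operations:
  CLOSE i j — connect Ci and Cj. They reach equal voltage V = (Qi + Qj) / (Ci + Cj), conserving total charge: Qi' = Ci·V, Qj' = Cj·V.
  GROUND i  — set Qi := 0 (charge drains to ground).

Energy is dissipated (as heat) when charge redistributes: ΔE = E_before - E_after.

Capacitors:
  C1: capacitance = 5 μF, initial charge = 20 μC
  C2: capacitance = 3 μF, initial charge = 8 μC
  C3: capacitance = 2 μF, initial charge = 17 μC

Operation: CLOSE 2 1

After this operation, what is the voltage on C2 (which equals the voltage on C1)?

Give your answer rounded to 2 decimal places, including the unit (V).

Answer: 3.50 V

Derivation:
Initial: C1(5μF, Q=20μC, V=4.00V), C2(3μF, Q=8μC, V=2.67V), C3(2μF, Q=17μC, V=8.50V)
Op 1: CLOSE 2-1: Q_total=28.00, C_total=8.00, V=3.50; Q2=10.50, Q1=17.50; dissipated=1.667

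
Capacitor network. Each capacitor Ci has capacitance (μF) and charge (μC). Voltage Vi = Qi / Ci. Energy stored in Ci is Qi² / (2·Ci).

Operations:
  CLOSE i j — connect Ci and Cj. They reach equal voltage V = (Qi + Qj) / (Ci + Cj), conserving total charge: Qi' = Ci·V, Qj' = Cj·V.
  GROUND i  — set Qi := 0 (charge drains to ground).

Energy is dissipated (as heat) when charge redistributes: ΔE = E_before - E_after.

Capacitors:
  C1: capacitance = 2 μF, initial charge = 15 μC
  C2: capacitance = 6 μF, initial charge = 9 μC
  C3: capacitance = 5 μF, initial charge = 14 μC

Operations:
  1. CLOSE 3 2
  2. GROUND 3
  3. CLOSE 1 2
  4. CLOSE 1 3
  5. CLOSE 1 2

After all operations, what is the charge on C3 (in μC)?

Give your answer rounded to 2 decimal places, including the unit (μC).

Answer: 4.92 μC

Derivation:
Initial: C1(2μF, Q=15μC, V=7.50V), C2(6μF, Q=9μC, V=1.50V), C3(5μF, Q=14μC, V=2.80V)
Op 1: CLOSE 3-2: Q_total=23.00, C_total=11.00, V=2.09; Q3=10.45, Q2=12.55; dissipated=2.305
Op 2: GROUND 3: Q3=0; energy lost=10.930
Op 3: CLOSE 1-2: Q_total=27.55, C_total=8.00, V=3.44; Q1=6.89, Q2=20.66; dissipated=21.944
Op 4: CLOSE 1-3: Q_total=6.89, C_total=7.00, V=0.98; Q1=1.97, Q3=4.92; dissipated=8.468
Op 5: CLOSE 1-2: Q_total=22.63, C_total=8.00, V=2.83; Q1=5.66, Q2=16.97; dissipated=4.537
Final charges: Q1=5.66, Q2=16.97, Q3=4.92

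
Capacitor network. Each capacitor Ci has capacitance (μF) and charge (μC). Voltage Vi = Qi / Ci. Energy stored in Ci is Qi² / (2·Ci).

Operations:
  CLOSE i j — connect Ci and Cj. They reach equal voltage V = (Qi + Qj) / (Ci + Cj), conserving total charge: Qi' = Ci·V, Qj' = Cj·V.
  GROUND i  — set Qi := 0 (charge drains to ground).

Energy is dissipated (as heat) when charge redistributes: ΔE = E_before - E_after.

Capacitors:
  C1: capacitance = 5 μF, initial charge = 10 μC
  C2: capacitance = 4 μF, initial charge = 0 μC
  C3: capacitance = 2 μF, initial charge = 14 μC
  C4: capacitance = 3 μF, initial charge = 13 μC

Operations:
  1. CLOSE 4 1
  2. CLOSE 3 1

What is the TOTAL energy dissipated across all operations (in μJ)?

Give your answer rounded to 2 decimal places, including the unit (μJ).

Answer: 17.26 μJ

Derivation:
Initial: C1(5μF, Q=10μC, V=2.00V), C2(4μF, Q=0μC, V=0.00V), C3(2μF, Q=14μC, V=7.00V), C4(3μF, Q=13μC, V=4.33V)
Op 1: CLOSE 4-1: Q_total=23.00, C_total=8.00, V=2.88; Q4=8.62, Q1=14.38; dissipated=5.104
Op 2: CLOSE 3-1: Q_total=28.38, C_total=7.00, V=4.05; Q3=8.11, Q1=20.27; dissipated=12.154
Total dissipated: 17.258 μJ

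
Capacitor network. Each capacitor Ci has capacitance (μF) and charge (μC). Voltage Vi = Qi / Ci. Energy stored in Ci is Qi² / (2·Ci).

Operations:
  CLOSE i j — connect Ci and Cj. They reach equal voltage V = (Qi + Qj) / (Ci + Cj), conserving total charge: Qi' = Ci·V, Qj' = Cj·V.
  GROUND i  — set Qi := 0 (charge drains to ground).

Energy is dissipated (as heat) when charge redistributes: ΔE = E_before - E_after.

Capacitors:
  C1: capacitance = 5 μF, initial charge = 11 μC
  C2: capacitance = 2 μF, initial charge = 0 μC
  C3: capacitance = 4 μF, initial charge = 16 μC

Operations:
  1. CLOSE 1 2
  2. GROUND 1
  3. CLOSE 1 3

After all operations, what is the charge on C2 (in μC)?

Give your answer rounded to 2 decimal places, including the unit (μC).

Answer: 3.14 μC

Derivation:
Initial: C1(5μF, Q=11μC, V=2.20V), C2(2μF, Q=0μC, V=0.00V), C3(4μF, Q=16μC, V=4.00V)
Op 1: CLOSE 1-2: Q_total=11.00, C_total=7.00, V=1.57; Q1=7.86, Q2=3.14; dissipated=3.457
Op 2: GROUND 1: Q1=0; energy lost=6.173
Op 3: CLOSE 1-3: Q_total=16.00, C_total=9.00, V=1.78; Q1=8.89, Q3=7.11; dissipated=17.778
Final charges: Q1=8.89, Q2=3.14, Q3=7.11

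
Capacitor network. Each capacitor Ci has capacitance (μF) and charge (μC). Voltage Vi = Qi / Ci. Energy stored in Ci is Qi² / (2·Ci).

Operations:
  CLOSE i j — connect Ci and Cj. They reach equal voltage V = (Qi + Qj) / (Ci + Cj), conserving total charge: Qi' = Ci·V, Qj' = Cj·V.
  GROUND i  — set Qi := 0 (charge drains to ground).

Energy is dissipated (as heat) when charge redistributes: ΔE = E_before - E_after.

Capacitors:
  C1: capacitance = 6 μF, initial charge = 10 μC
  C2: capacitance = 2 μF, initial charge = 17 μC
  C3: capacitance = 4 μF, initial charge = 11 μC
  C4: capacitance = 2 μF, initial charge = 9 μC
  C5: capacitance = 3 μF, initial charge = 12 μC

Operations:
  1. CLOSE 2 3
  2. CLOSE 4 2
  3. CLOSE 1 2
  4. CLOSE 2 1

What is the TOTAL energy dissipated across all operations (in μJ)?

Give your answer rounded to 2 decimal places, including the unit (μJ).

Answer: 28.44 μJ

Derivation:
Initial: C1(6μF, Q=10μC, V=1.67V), C2(2μF, Q=17μC, V=8.50V), C3(4μF, Q=11μC, V=2.75V), C4(2μF, Q=9μC, V=4.50V), C5(3μF, Q=12μC, V=4.00V)
Op 1: CLOSE 2-3: Q_total=28.00, C_total=6.00, V=4.67; Q2=9.33, Q3=18.67; dissipated=22.042
Op 2: CLOSE 4-2: Q_total=18.33, C_total=4.00, V=4.58; Q4=9.17, Q2=9.17; dissipated=0.014
Op 3: CLOSE 1-2: Q_total=19.17, C_total=8.00, V=2.40; Q1=14.38, Q2=4.79; dissipated=6.380
Op 4: CLOSE 2-1: Q_total=19.17, C_total=8.00, V=2.40; Q2=4.79, Q1=14.38; dissipated=0.000
Total dissipated: 28.436 μJ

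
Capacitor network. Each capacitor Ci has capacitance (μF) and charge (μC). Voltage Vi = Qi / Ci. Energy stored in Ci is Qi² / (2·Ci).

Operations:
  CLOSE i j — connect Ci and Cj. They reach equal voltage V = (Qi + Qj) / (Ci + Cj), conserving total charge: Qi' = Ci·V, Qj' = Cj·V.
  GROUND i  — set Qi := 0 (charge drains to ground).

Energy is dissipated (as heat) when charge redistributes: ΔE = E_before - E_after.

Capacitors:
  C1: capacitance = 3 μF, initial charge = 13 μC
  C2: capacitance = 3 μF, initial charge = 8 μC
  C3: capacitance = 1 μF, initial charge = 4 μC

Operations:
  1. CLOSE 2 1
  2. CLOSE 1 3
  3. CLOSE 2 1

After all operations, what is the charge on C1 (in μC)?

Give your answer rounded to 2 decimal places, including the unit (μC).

Answer: 10.69 μC

Derivation:
Initial: C1(3μF, Q=13μC, V=4.33V), C2(3μF, Q=8μC, V=2.67V), C3(1μF, Q=4μC, V=4.00V)
Op 1: CLOSE 2-1: Q_total=21.00, C_total=6.00, V=3.50; Q2=10.50, Q1=10.50; dissipated=2.083
Op 2: CLOSE 1-3: Q_total=14.50, C_total=4.00, V=3.62; Q1=10.88, Q3=3.62; dissipated=0.094
Op 3: CLOSE 2-1: Q_total=21.38, C_total=6.00, V=3.56; Q2=10.69, Q1=10.69; dissipated=0.012
Final charges: Q1=10.69, Q2=10.69, Q3=3.62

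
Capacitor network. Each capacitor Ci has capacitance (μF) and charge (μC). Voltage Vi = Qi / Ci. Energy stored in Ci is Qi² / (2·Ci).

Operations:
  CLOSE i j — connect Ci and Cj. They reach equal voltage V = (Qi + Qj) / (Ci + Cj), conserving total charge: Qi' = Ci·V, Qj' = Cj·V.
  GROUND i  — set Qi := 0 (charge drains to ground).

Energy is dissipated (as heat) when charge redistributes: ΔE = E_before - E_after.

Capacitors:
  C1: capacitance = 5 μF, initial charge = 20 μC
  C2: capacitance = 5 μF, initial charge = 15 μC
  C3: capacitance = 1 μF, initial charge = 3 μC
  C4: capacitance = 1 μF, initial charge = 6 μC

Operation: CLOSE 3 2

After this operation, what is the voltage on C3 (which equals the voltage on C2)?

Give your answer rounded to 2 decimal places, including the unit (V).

Answer: 3.00 V

Derivation:
Initial: C1(5μF, Q=20μC, V=4.00V), C2(5μF, Q=15μC, V=3.00V), C3(1μF, Q=3μC, V=3.00V), C4(1μF, Q=6μC, V=6.00V)
Op 1: CLOSE 3-2: Q_total=18.00, C_total=6.00, V=3.00; Q3=3.00, Q2=15.00; dissipated=0.000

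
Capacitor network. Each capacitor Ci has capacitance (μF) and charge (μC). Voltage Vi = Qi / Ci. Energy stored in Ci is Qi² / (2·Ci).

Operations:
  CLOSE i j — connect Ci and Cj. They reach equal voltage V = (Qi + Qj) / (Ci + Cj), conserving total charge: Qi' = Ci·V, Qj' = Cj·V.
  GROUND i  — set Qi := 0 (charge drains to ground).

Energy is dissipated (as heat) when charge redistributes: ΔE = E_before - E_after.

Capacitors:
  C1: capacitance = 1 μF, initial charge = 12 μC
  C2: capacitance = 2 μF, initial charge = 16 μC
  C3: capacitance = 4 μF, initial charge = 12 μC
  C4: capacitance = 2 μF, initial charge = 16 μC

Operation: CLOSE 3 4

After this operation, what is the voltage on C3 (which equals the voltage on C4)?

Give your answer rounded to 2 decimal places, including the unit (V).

Initial: C1(1μF, Q=12μC, V=12.00V), C2(2μF, Q=16μC, V=8.00V), C3(4μF, Q=12μC, V=3.00V), C4(2μF, Q=16μC, V=8.00V)
Op 1: CLOSE 3-4: Q_total=28.00, C_total=6.00, V=4.67; Q3=18.67, Q4=9.33; dissipated=16.667

Answer: 4.67 V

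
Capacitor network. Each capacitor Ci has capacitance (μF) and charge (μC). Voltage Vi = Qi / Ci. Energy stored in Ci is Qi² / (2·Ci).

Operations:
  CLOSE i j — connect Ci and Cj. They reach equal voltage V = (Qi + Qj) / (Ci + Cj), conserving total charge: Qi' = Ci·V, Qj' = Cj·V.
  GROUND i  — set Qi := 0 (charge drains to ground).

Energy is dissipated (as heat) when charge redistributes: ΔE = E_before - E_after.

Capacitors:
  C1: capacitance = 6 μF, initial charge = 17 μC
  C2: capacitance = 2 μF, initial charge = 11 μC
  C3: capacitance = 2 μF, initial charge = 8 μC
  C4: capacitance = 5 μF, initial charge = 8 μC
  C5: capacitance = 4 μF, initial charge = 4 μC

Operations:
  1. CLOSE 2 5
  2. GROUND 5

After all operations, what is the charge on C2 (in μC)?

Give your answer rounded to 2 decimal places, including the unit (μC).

Answer: 5.00 μC

Derivation:
Initial: C1(6μF, Q=17μC, V=2.83V), C2(2μF, Q=11μC, V=5.50V), C3(2μF, Q=8μC, V=4.00V), C4(5μF, Q=8μC, V=1.60V), C5(4μF, Q=4μC, V=1.00V)
Op 1: CLOSE 2-5: Q_total=15.00, C_total=6.00, V=2.50; Q2=5.00, Q5=10.00; dissipated=13.500
Op 2: GROUND 5: Q5=0; energy lost=12.500
Final charges: Q1=17.00, Q2=5.00, Q3=8.00, Q4=8.00, Q5=0.00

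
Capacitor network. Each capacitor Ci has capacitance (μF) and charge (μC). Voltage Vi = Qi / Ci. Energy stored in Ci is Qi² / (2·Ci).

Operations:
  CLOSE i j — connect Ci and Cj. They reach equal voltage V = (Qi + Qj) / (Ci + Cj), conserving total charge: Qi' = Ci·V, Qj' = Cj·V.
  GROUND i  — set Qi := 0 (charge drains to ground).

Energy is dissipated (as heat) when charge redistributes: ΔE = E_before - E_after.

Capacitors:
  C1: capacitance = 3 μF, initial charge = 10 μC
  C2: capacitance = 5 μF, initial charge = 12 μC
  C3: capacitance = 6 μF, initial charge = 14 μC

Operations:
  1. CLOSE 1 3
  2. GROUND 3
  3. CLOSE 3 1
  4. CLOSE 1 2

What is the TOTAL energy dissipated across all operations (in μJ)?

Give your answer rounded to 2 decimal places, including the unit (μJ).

Answer: 31.59 μJ

Derivation:
Initial: C1(3μF, Q=10μC, V=3.33V), C2(5μF, Q=12μC, V=2.40V), C3(6μF, Q=14μC, V=2.33V)
Op 1: CLOSE 1-3: Q_total=24.00, C_total=9.00, V=2.67; Q1=8.00, Q3=16.00; dissipated=1.000
Op 2: GROUND 3: Q3=0; energy lost=21.333
Op 3: CLOSE 3-1: Q_total=8.00, C_total=9.00, V=0.89; Q3=5.33, Q1=2.67; dissipated=7.111
Op 4: CLOSE 1-2: Q_total=14.67, C_total=8.00, V=1.83; Q1=5.50, Q2=9.17; dissipated=2.141
Total dissipated: 31.585 μJ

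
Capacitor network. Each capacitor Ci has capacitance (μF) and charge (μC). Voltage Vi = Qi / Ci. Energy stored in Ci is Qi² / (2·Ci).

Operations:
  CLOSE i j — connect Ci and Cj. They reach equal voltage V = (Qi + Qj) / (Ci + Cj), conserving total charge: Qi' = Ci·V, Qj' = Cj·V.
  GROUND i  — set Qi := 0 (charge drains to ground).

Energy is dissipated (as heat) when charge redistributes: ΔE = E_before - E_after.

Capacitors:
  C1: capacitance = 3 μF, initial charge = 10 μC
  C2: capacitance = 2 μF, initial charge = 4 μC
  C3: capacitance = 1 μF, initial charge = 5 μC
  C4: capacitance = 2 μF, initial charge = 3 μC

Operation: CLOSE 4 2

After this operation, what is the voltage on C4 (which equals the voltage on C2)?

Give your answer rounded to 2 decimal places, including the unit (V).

Initial: C1(3μF, Q=10μC, V=3.33V), C2(2μF, Q=4μC, V=2.00V), C3(1μF, Q=5μC, V=5.00V), C4(2μF, Q=3μC, V=1.50V)
Op 1: CLOSE 4-2: Q_total=7.00, C_total=4.00, V=1.75; Q4=3.50, Q2=3.50; dissipated=0.125

Answer: 1.75 V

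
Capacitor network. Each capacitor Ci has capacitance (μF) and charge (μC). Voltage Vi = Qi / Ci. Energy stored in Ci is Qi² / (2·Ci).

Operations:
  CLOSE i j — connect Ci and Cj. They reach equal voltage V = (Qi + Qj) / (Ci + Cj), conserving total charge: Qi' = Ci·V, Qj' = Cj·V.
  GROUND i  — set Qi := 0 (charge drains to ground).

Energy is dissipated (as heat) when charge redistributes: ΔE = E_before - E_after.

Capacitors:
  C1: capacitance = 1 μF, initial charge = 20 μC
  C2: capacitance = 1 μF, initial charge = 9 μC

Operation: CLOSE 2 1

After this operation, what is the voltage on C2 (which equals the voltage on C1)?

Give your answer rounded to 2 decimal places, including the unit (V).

Initial: C1(1μF, Q=20μC, V=20.00V), C2(1μF, Q=9μC, V=9.00V)
Op 1: CLOSE 2-1: Q_total=29.00, C_total=2.00, V=14.50; Q2=14.50, Q1=14.50; dissipated=30.250

Answer: 14.50 V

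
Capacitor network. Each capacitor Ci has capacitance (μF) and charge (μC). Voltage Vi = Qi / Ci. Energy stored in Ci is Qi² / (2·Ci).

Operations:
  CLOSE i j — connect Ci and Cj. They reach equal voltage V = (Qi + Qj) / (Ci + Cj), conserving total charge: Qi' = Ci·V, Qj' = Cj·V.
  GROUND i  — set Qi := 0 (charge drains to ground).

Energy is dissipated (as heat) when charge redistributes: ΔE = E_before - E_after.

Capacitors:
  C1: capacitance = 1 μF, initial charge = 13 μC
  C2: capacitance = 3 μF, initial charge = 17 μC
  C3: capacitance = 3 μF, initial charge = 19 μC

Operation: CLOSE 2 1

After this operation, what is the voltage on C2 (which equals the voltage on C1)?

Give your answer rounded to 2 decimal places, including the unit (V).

Initial: C1(1μF, Q=13μC, V=13.00V), C2(3μF, Q=17μC, V=5.67V), C3(3μF, Q=19μC, V=6.33V)
Op 1: CLOSE 2-1: Q_total=30.00, C_total=4.00, V=7.50; Q2=22.50, Q1=7.50; dissipated=20.167

Answer: 7.50 V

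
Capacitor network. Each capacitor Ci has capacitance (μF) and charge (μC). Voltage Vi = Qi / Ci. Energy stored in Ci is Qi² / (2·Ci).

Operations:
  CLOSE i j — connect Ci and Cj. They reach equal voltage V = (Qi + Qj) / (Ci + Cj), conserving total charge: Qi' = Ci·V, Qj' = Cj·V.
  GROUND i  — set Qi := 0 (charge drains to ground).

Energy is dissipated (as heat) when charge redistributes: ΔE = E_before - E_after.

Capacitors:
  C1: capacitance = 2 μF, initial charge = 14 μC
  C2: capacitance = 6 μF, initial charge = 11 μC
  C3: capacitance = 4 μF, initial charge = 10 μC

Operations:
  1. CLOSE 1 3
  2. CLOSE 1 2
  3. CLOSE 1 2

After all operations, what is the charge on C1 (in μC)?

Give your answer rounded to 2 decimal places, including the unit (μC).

Initial: C1(2μF, Q=14μC, V=7.00V), C2(6μF, Q=11μC, V=1.83V), C3(4μF, Q=10μC, V=2.50V)
Op 1: CLOSE 1-3: Q_total=24.00, C_total=6.00, V=4.00; Q1=8.00, Q3=16.00; dissipated=13.500
Op 2: CLOSE 1-2: Q_total=19.00, C_total=8.00, V=2.38; Q1=4.75, Q2=14.25; dissipated=3.521
Op 3: CLOSE 1-2: Q_total=19.00, C_total=8.00, V=2.38; Q1=4.75, Q2=14.25; dissipated=0.000
Final charges: Q1=4.75, Q2=14.25, Q3=16.00

Answer: 4.75 μC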